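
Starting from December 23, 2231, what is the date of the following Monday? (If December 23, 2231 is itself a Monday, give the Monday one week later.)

December 26, 2231

Dec 23, 2231 is a Friday.
From Friday to the next Monday is 3 days.
Dec 23, 2231 + 3 = Dec 26, 2231.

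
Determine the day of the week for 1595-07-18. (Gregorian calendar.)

Doomsday rule: the anchor day for the 1500s is Wednesday. For year 95: 95÷12 = 7 r 11, and 11÷4 = 2, so 7+11+2 = 20.
Wednesday + 20 ≡ Tuesday — that's 1595's doomsday.
In July the doomsday date is Jul 11.
Jul 18 is 7 days after Jul 11; 7 mod 7 = 0, so Tuesday + 0 = Tuesday.

Tuesday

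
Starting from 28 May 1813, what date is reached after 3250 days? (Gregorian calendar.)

April 21, 1822

+365 (one year) → May 28, 1814 (2885 left).
+365 (one year) → May 28, 1815 (2520 left).
+366 (one year; includes Feb 29, 1816) → May 28, 1816 (2154 left).
+365 (one year) → May 28, 1817 (1789 left).
+365 (one year) → May 28, 1818 (1424 left).
+365 (one year) → May 28, 1819 (1059 left).
+366 (one year; includes Feb 29, 1820) → May 28, 1820 (693 left).
+365 (one year) → May 28, 1821 (328 left).
May has 31 days: +4 → Jun 1, 1821 (324 left).
Jun has 30 days: +30 → Jul 1, 1821 (294 left).
Jul has 31 days: +31 → Aug 1, 1821 (263 left).
Aug has 31 days: +31 → Sep 1, 1821 (232 left).
Sep has 30 days: +30 → Oct 1, 1821 (202 left).
Oct has 31 days: +31 → Nov 1, 1821 (171 left).
Nov has 30 days: +30 → Dec 1, 1821 (141 left).
Dec has 31 days: +31 → Jan 1, 1822 (110 left).
Jan has 31 days: +31 → Feb 1, 1822 (79 left).
Feb has 28 days: +28 → Mar 1, 1822 (51 left).
Mar has 31 days: +31 → Apr 1, 1822 (20 left).
+20 → Apr 21, 1822.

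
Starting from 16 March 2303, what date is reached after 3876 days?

+366 (one year; includes Feb 29, 2304) → Mar 16, 2304 (3510 left).
+365 (one year) → Mar 16, 2305 (3145 left).
+365 (one year) → Mar 16, 2306 (2780 left).
+365 (one year) → Mar 16, 2307 (2415 left).
+366 (one year; includes Feb 29, 2308) → Mar 16, 2308 (2049 left).
+365 (one year) → Mar 16, 2309 (1684 left).
+365 (one year) → Mar 16, 2310 (1319 left).
+365 (one year) → Mar 16, 2311 (954 left).
+366 (one year; includes Feb 29, 2312) → Mar 16, 2312 (588 left).
+365 (one year) → Mar 16, 2313 (223 left).
Mar has 31 days: +16 → Apr 1, 2313 (207 left).
Apr has 30 days: +30 → May 1, 2313 (177 left).
May has 31 days: +31 → Jun 1, 2313 (146 left).
Jun has 30 days: +30 → Jul 1, 2313 (116 left).
Jul has 31 days: +31 → Aug 1, 2313 (85 left).
Aug has 31 days: +31 → Sep 1, 2313 (54 left).
Sep has 30 days: +30 → Oct 1, 2313 (24 left).
+24 → Oct 25, 2313.

October 25, 2313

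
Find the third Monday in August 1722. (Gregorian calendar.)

August 17, 1722

August 1, 1722 is a Saturday.
The first Monday is therefore August 3 (2 days later).
The third Monday is 3 + 2×7 = August 17.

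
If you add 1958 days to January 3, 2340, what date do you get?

+366 (one year; includes Feb 29, 2340) → Jan 3, 2341 (1592 left).
+365 (one year) → Jan 3, 2342 (1227 left).
+365 (one year) → Jan 3, 2343 (862 left).
+365 (one year) → Jan 3, 2344 (497 left).
+366 (one year; includes Feb 29, 2344) → Jan 3, 2345 (131 left).
Jan has 31 days: +29 → Feb 1, 2345 (102 left).
Feb has 28 days: +28 → Mar 1, 2345 (74 left).
Mar has 31 days: +31 → Apr 1, 2345 (43 left).
Apr has 30 days: +30 → May 1, 2345 (13 left).
+13 → May 14, 2345.

May 14, 2345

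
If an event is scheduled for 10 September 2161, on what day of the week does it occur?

Thursday

Doomsday rule: the anchor day for the 2100s is Sunday. For year 61: 61÷12 = 5 r 1, and 1÷4 = 0, so 5+1+0 = 6.
Sunday + 6 ≡ Saturday — that's 2161's doomsday.
In September the doomsday date is Sep 5.
Sep 10 is 5 days after Sep 5; 5 mod 7 = 5, so Saturday + 5 = Thursday.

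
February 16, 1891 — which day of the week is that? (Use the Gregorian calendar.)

Doomsday rule: the anchor day for the 1800s is Friday. For year 91: 91÷12 = 7 r 7, and 7÷4 = 1, so 7+7+1 = 15.
Friday + 15 ≡ Saturday — that's 1891's doomsday.
In February the doomsday date is Feb 28 (1891 is not a leap year).
Feb 16 is 12 days before Feb 28; 12 mod 7 = 5, so Saturday − 5 = Monday.

Monday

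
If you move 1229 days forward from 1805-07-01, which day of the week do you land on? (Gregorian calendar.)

Friday

First find the weekday of Jul 1, 1805. Doomsday rule: the anchor day for the 1800s is Friday. For year 05: 5÷12 = 0 r 5, and 5÷4 = 1, so 0+5+1 = 6.
Friday + 6 ≡ Thursday — that's 1805's doomsday.
In July the doomsday date is Jul 11.
Jul 1 is 10 days before Jul 11; 10 mod 7 = 3, so Thursday − 3 = Monday.
1229 mod 7 = 4, so 1229 days after a Monday is Monday + 4 = Friday.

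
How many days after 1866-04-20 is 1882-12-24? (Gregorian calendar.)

Apr 20, 1866 → Apr 20, 1867: 365 days.
Apr 20, 1867 → Apr 20, 1868: 366 days (Feb 29, 1868 is in that span).
Apr 20, 1868 → Apr 20, 1869: 365 days.
Apr 20, 1869 → Apr 20, 1870: 365 days.
Apr 20, 1870 → Apr 20, 1871: 365 days.
Apr 20, 1871 → Apr 20, 1872: 366 days (Feb 29, 1872 is in that span).
Apr 20, 1872 → Apr 20, 1873: 365 days.
Apr 20, 1873 → Apr 20, 1874: 365 days.
Apr 20, 1874 → Apr 20, 1875: 365 days.
Apr 20, 1875 → Apr 20, 1876: 366 days (Feb 29, 1876 is in that span).
Apr 20, 1876 → Apr 20, 1877: 365 days.
Apr 20, 1877 → Apr 20, 1878: 365 days.
Apr 20, 1878 → Apr 20, 1879: 365 days.
Apr 20, 1879 → Apr 20, 1880: 366 days (Feb 29, 1880 is in that span).
Apr 20, 1880 → Apr 20, 1881: 365 days.
Apr 20, 1881 → Apr 20, 1882: 365 days.
Apr 20, 1882 → May 20, 1882: 30 days (April has 30).
May 20, 1882 → Jun 20, 1882: 31 days (May has 31).
Jun 20, 1882 → Jul 20, 1882: 30 days (June has 30).
Jul 20, 1882 → Aug 20, 1882: 31 days (July has 31).
Aug 20, 1882 → Sep 20, 1882: 31 days (August has 31).
Sep 20, 1882 → Oct 20, 1882: 30 days (September has 30).
Oct 20, 1882 → Nov 20, 1882: 31 days (October has 31).
Nov 20, 1882 → Dec 20, 1882: 30 days (November has 30).
Dec 20, 1882 → Dec 24, 1882: 4 days.
Total: 6092 days.

6092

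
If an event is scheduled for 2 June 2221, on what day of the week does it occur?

Saturday

January 1, 2221 is a Monday.
Jan 1, 2221 → Feb 1, 2221: 31 days (January has 31).
Feb 1, 2221 → Mar 1, 2221: 28 days (February has 28).
Mar 1, 2221 → Apr 1, 2221: 31 days (March has 31).
Apr 1, 2221 → May 1, 2221: 30 days (April has 30).
May 1, 2221 → Jun 1, 2221: 31 days (May has 31).
Jun 1, 2221 → Jun 2, 2221: 1 days.
Total: 152 days.
152 mod 7 = 5, so Monday + 5 = Saturday.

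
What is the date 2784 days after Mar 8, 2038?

+365 (one year) → Mar 8, 2039 (2419 left).
+366 (one year; includes Feb 29, 2040) → Mar 8, 2040 (2053 left).
+365 (one year) → Mar 8, 2041 (1688 left).
+365 (one year) → Mar 8, 2042 (1323 left).
+365 (one year) → Mar 8, 2043 (958 left).
+366 (one year; includes Feb 29, 2044) → Mar 8, 2044 (592 left).
+365 (one year) → Mar 8, 2045 (227 left).
Mar has 31 days: +24 → Apr 1, 2045 (203 left).
Apr has 30 days: +30 → May 1, 2045 (173 left).
May has 31 days: +31 → Jun 1, 2045 (142 left).
Jun has 30 days: +30 → Jul 1, 2045 (112 left).
Jul has 31 days: +31 → Aug 1, 2045 (81 left).
Aug has 31 days: +31 → Sep 1, 2045 (50 left).
Sep has 30 days: +30 → Oct 1, 2045 (20 left).
+20 → Oct 21, 2045.

October 21, 2045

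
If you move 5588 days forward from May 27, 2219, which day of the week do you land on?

Saturday

May 27, 2219 is a Thursday.
5588 mod 7 = 2, so 5588 days after a Thursday is Thursday + 2 = Saturday.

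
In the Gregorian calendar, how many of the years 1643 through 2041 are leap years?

97

Multiples of 4 in [1643,2041]: 100.
Of those, multiples of 100: 4 (not leap unless ÷400).
Multiples of 400: 1.
Leap years = 100 − 4 + 1 = 97.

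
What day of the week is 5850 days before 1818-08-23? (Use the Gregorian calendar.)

Tuesday

First find the weekday of Aug 23, 1818. Doomsday rule: the anchor day for the 1800s is Friday. For year 18: 18÷12 = 1 r 6, and 6÷4 = 1, so 1+6+1 = 8.
Friday + 8 ≡ Saturday — that's 1818's doomsday.
In August the doomsday date is Aug 8.
Aug 23 is 15 days after Aug 8; 15 mod 7 = 1, so Saturday + 1 = Sunday.
5850 mod 7 = 5, so 5850 days before a Sunday is Sunday − 5 = Tuesday.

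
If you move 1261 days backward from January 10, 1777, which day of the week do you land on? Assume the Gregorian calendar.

Thursday

First find the weekday of Jan 10, 1777. Doomsday rule: the anchor day for the 1700s is Sunday. For year 77: 77÷12 = 6 r 5, and 5÷4 = 1, so 6+5+1 = 12.
Sunday + 12 ≡ Friday — that's 1777's doomsday.
In January the doomsday date is Jan 3 (1777 is not a leap year).
Jan 10 is 7 days after Jan 3; 7 mod 7 = 0, so Friday + 0 = Friday.
1261 mod 7 = 1, so 1261 days before a Friday is Friday − 1 = Thursday.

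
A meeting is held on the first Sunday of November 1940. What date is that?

November 3, 1940

November 1, 1940 is a Friday.
The first Sunday is therefore November 3 (2 days later).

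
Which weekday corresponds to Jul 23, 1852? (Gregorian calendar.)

January 1, 1852 is a Thursday.
Jan 1, 1852 → Feb 1, 1852: 31 days (January has 31).
Feb 1, 1852 → Mar 1, 1852: 29 days (February has 29).
Mar 1, 1852 → Apr 1, 1852: 31 days (March has 31).
Apr 1, 1852 → May 1, 1852: 30 days (April has 30).
May 1, 1852 → Jun 1, 1852: 31 days (May has 31).
Jun 1, 1852 → Jul 1, 1852: 30 days (June has 30).
Jul 1, 1852 → Jul 23, 1852: 22 days.
Total: 204 days.
204 mod 7 = 1, so Thursday + 1 = Friday.

Friday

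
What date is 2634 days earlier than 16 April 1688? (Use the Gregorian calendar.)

January 29, 1681

−366 (one year; includes Feb 29, 1688) → Apr 16, 1687 (2268 left).
−365 (one year) → Apr 16, 1686 (1903 left).
−365 (one year) → Apr 16, 1685 (1538 left).
−365 (one year) → Apr 16, 1684 (1173 left).
−366 (one year; includes Feb 29, 1684) → Apr 16, 1683 (807 left).
−365 (one year) → Apr 16, 1682 (442 left).
−365 (one year) → Apr 16, 1681 (77 left).
−16 → Mar 31, 1681 (end of Mar, 31 days; 61 left).
−31 → Feb 28, 1681 (end of Feb, 28 days; 30 left).
−28 → Jan 31, 1681 (end of Jan, 31 days; 2 left).
−2 → Jan 29, 1681.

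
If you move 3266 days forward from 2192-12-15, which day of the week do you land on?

Wednesday

First find the weekday of Dec 15, 2192. Doomsday rule: the anchor day for the 2100s is Sunday. For year 92: 92÷12 = 7 r 8, and 8÷4 = 2, so 7+8+2 = 17.
Sunday + 17 ≡ Wednesday — that's 2192's doomsday.
In December the doomsday date is Dec 12.
Dec 15 is 3 days after Dec 12; 3 mod 7 = 3, so Wednesday + 3 = Saturday.
3266 mod 7 = 4, so 3266 days after a Saturday is Saturday + 4 = Wednesday.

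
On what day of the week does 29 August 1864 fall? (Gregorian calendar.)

Monday

Doomsday rule: the anchor day for the 1800s is Friday. For year 64: 64÷12 = 5 r 4, and 4÷4 = 1, so 5+4+1 = 10.
Friday + 10 ≡ Monday — that's 1864's doomsday.
In August the doomsday date is Aug 8.
Aug 29 is 21 days after Aug 8; 21 mod 7 = 0, so Monday + 0 = Monday.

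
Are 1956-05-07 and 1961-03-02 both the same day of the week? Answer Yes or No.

From May 7, 1956 to Mar 2, 1961 is 1760 days.
1760 mod 7 = 3, so they are different weekdays.
(May 7, 1956 is a Monday; Mar 2, 1961 is a Thursday.)

No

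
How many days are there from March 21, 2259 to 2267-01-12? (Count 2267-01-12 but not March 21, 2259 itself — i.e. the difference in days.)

Mar 21, 2259 → Mar 21, 2260: 366 days (Feb 29, 2260 is in that span).
Mar 21, 2260 → Mar 21, 2261: 365 days.
Mar 21, 2261 → Mar 21, 2262: 365 days.
Mar 21, 2262 → Mar 21, 2263: 365 days.
Mar 21, 2263 → Mar 21, 2264: 366 days (Feb 29, 2264 is in that span).
Mar 21, 2264 → Mar 21, 2265: 365 days.
Mar 21, 2265 → Mar 21, 2266: 365 days.
Mar 21, 2266 → Apr 21, 2266: 31 days (March has 31).
Apr 21, 2266 → May 21, 2266: 30 days (April has 30).
May 21, 2266 → Jun 21, 2266: 31 days (May has 31).
Jun 21, 2266 → Jul 21, 2266: 30 days (June has 30).
Jul 21, 2266 → Aug 21, 2266: 31 days (July has 31).
Aug 21, 2266 → Sep 21, 2266: 31 days (August has 31).
Sep 21, 2266 → Oct 21, 2266: 30 days (September has 30).
Oct 21, 2266 → Nov 21, 2266: 31 days (October has 31).
Nov 21, 2266 → Dec 21, 2266: 30 days (November has 30).
Dec 21, 2266 → Jan 12, 2267: 22 days.
Total: 2854 days.

2854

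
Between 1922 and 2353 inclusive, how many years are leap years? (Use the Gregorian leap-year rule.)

105

Multiples of 4 in [1922,2353]: 108.
Of those, multiples of 100: 4 (not leap unless ÷400).
Multiples of 400: 1.
Leap years = 108 − 4 + 1 = 105.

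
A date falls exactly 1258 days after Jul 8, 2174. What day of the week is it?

Jul 8, 2174 is a Friday.
1258 mod 7 = 5, so 1258 days after a Friday is Friday + 5 = Wednesday.

Wednesday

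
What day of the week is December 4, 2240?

Friday

Doomsday rule: the anchor day for the 2200s is Friday. For year 40: 40÷12 = 3 r 4, and 4÷4 = 1, so 3+4+1 = 8.
Friday + 8 ≡ Saturday — that's 2240's doomsday.
In December the doomsday date is Dec 12.
Dec 4 is 8 days before Dec 12; 8 mod 7 = 1, so Saturday − 1 = Friday.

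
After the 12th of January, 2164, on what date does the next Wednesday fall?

Jan 12, 2164 is a Thursday.
From Thursday to the next Wednesday is 6 days.
Jan 12, 2164 + 6 = Jan 18, 2164.

January 18, 2164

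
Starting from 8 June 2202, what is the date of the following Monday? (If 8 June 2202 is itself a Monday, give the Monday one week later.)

Jun 8, 2202 is a Tuesday.
From Tuesday to the next Monday is 6 days.
Jun 8, 2202 + 6 = Jun 14, 2202.

June 14, 2202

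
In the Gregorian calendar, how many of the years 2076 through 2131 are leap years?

13

Multiples of 4 in [2076,2131]: 14.
Of those, multiples of 100: 1 (not leap unless ÷400).
Multiples of 400: 0.
Leap years = 14 − 1 + 0 = 13.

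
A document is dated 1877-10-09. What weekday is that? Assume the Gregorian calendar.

Tuesday

January 1, 1877 is a Monday.
Jan 1, 1877 → Feb 1, 1877: 31 days (January has 31).
Feb 1, 1877 → Mar 1, 1877: 28 days (February has 28).
Mar 1, 1877 → Apr 1, 1877: 31 days (March has 31).
Apr 1, 1877 → May 1, 1877: 30 days (April has 30).
May 1, 1877 → Jun 1, 1877: 31 days (May has 31).
Jun 1, 1877 → Jul 1, 1877: 30 days (June has 30).
Jul 1, 1877 → Aug 1, 1877: 31 days (July has 31).
Aug 1, 1877 → Sep 1, 1877: 31 days (August has 31).
Sep 1, 1877 → Oct 1, 1877: 30 days (September has 30).
Oct 1, 1877 → Oct 9, 1877: 8 days.
Total: 281 days.
281 mod 7 = 1, so Monday + 1 = Tuesday.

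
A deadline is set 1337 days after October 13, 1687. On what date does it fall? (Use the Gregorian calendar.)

+366 (one year; includes Feb 29, 1688) → Oct 13, 1688 (971 left).
+365 (one year) → Oct 13, 1689 (606 left).
+365 (one year) → Oct 13, 1690 (241 left).
Oct has 31 days: +19 → Nov 1, 1690 (222 left).
Nov has 30 days: +30 → Dec 1, 1690 (192 left).
Dec has 31 days: +31 → Jan 1, 1691 (161 left).
Jan has 31 days: +31 → Feb 1, 1691 (130 left).
Feb has 28 days: +28 → Mar 1, 1691 (102 left).
Mar has 31 days: +31 → Apr 1, 1691 (71 left).
Apr has 30 days: +30 → May 1, 1691 (41 left).
May has 31 days: +31 → Jun 1, 1691 (10 left).
+10 → Jun 11, 1691.

June 11, 1691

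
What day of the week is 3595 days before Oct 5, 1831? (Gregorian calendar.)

Oct 5, 1831 is a Wednesday.
3595 mod 7 = 4, so 3595 days before a Wednesday is Wednesday − 4 = Saturday.

Saturday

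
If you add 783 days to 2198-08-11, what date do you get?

+365 (one year) → Aug 11, 2199 (418 left).
+365 (one year) → Aug 11, 2200 (53 left).
Aug has 31 days: +21 → Sep 1, 2200 (32 left).
Sep has 30 days: +30 → Oct 1, 2200 (2 left).
+2 → Oct 3, 2200.

October 3, 2200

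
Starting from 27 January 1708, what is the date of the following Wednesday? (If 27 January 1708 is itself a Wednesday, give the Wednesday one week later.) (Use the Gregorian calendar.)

February 1, 1708

Jan 27, 1708 is a Friday.
From Friday to the next Wednesday is 5 days.
Jan 27, 1708 + 5 = Feb 1, 1708.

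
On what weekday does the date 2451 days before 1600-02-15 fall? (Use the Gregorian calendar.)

First find the weekday of Feb 15, 1600. Doomsday rule: the anchor day for the 1600s is Tuesday. For year 00: 0÷12 = 0 r 0, and 0÷4 = 0, so 0+0+0 = 0.
Tuesday + 0 ≡ Tuesday — that's 1600's doomsday.
In February the doomsday date is Feb 29 (1600 is a leap year (divisible by 400)).
Feb 15 is 14 days before Feb 29; 14 mod 7 = 0, so Tuesday − 0 = Tuesday.
2451 mod 7 = 1, so 2451 days before a Tuesday is Tuesday − 1 = Monday.

Monday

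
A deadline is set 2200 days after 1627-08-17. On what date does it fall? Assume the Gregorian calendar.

August 25, 1633

+366 (one year; includes Feb 29, 1628) → Aug 17, 1628 (1834 left).
+365 (one year) → Aug 17, 1629 (1469 left).
+365 (one year) → Aug 17, 1630 (1104 left).
+365 (one year) → Aug 17, 1631 (739 left).
+366 (one year; includes Feb 29, 1632) → Aug 17, 1632 (373 left).
Aug has 31 days: +15 → Sep 1, 1632 (358 left).
Sep has 30 days: +30 → Oct 1, 1632 (328 left).
Oct has 31 days: +31 → Nov 1, 1632 (297 left).
Nov has 30 days: +30 → Dec 1, 1632 (267 left).
Dec has 31 days: +31 → Jan 1, 1633 (236 left).
Jan has 31 days: +31 → Feb 1, 1633 (205 left).
Feb has 28 days: +28 → Mar 1, 1633 (177 left).
Mar has 31 days: +31 → Apr 1, 1633 (146 left).
Apr has 30 days: +30 → May 1, 1633 (116 left).
May has 31 days: +31 → Jun 1, 1633 (85 left).
Jun has 30 days: +30 → Jul 1, 1633 (55 left).
Jul has 31 days: +31 → Aug 1, 1633 (24 left).
+24 → Aug 25, 1633.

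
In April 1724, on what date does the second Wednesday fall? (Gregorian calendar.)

April 12, 1724

April 1, 1724 is a Saturday.
The first Wednesday is therefore April 5 (4 days later).
The second Wednesday is 5 + 1×7 = April 12.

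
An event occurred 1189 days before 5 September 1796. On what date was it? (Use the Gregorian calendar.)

June 4, 1793

−366 (one year; includes Feb 29, 1796) → Sep 5, 1795 (823 left).
−365 (one year) → Sep 5, 1794 (458 left).
−365 (one year) → Sep 5, 1793 (93 left).
−5 → Aug 31, 1793 (end of Aug, 31 days; 88 left).
−31 → Jul 31, 1793 (end of Jul, 31 days; 57 left).
−31 → Jun 30, 1793 (end of Jun, 30 days; 26 left).
−26 → Jun 4, 1793.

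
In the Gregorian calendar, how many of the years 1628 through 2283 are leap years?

Multiples of 4 in [1628,2283]: 164.
Of those, multiples of 100: 6 (not leap unless ÷400).
Multiples of 400: 1.
Leap years = 164 − 6 + 1 = 159.

159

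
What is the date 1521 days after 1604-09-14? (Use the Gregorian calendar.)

+365 (one year) → Sep 14, 1605 (1156 left).
+365 (one year) → Sep 14, 1606 (791 left).
+365 (one year) → Sep 14, 1607 (426 left).
+366 (one year; includes Feb 29, 1608) → Sep 14, 1608 (60 left).
Sep has 30 days: +17 → Oct 1, 1608 (43 left).
Oct has 31 days: +31 → Nov 1, 1608 (12 left).
+12 → Nov 13, 1608.

November 13, 1608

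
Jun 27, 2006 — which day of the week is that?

Tuesday

Doomsday rule: the anchor day for the 2000s is Tuesday. For year 06: 6÷12 = 0 r 6, and 6÷4 = 1, so 0+6+1 = 7.
Tuesday + 7 ≡ Tuesday — that's 2006's doomsday.
In June the doomsday date is Jun 6.
Jun 27 is 21 days after Jun 6; 21 mod 7 = 0, so Tuesday + 0 = Tuesday.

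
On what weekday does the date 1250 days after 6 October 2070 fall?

First find the weekday of Oct 6, 2070. Doomsday rule: the anchor day for the 2000s is Tuesday. For year 70: 70÷12 = 5 r 10, and 10÷4 = 2, so 5+10+2 = 17.
Tuesday + 17 ≡ Friday — that's 2070's doomsday.
In October the doomsday date is Oct 10.
Oct 6 is 4 days before Oct 10; 4 mod 7 = 4, so Friday − 4 = Monday.
1250 mod 7 = 4, so 1250 days after a Monday is Monday + 4 = Friday.

Friday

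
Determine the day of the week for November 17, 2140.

January 1, 2140 is a Friday.
Jan 1, 2140 → Feb 1, 2140: 31 days (January has 31).
Feb 1, 2140 → Mar 1, 2140: 29 days (February has 29).
Mar 1, 2140 → Apr 1, 2140: 31 days (March has 31).
Apr 1, 2140 → May 1, 2140: 30 days (April has 30).
May 1, 2140 → Jun 1, 2140: 31 days (May has 31).
Jun 1, 2140 → Jul 1, 2140: 30 days (June has 30).
Jul 1, 2140 → Aug 1, 2140: 31 days (July has 31).
Aug 1, 2140 → Sep 1, 2140: 31 days (August has 31).
Sep 1, 2140 → Oct 1, 2140: 30 days (September has 30).
Oct 1, 2140 → Nov 1, 2140: 31 days (October has 31).
Nov 1, 2140 → Nov 17, 2140: 16 days.
Total: 321 days.
321 mod 7 = 6, so Friday + 6 = Thursday.

Thursday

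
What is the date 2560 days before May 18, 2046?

May 15, 2039

−365 (one year) → May 18, 2045 (2195 left).
−365 (one year) → May 18, 2044 (1830 left).
−366 (one year; includes Feb 29, 2044) → May 18, 2043 (1464 left).
−365 (one year) → May 18, 2042 (1099 left).
−365 (one year) → May 18, 2041 (734 left).
−365 (one year) → May 18, 2040 (369 left).
−18 → Apr 30, 2040 (end of Apr, 30 days; 351 left).
−30 → Mar 31, 2040 (end of Mar, 31 days; 321 left).
−31 → Feb 29, 2040 (end of Feb, 29 days; 290 left).
−29 → Jan 31, 2040 (end of Jan, 31 days; 261 left).
−31 → Dec 31, 2039 (end of Dec, 31 days; 230 left).
−31 → Nov 30, 2039 (end of Nov, 30 days; 199 left).
−30 → Oct 31, 2039 (end of Oct, 31 days; 169 left).
−31 → Sep 30, 2039 (end of Sep, 30 days; 138 left).
−30 → Aug 31, 2039 (end of Aug, 31 days; 108 left).
−31 → Jul 31, 2039 (end of Jul, 31 days; 77 left).
−31 → Jun 30, 2039 (end of Jun, 30 days; 46 left).
−30 → May 31, 2039 (end of May, 31 days; 16 left).
−16 → May 15, 2039.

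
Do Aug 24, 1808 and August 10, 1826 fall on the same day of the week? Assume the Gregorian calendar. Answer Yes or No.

No

From Aug 24, 1808 to Aug 10, 1826 is 6560 days.
6560 mod 7 = 1, so they are different weekdays.
(Aug 24, 1808 is a Wednesday; Aug 10, 1826 is a Thursday.)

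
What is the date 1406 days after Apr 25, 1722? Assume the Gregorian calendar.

March 1, 1726

+365 (one year) → Apr 25, 1723 (1041 left).
+366 (one year; includes Feb 29, 1724) → Apr 25, 1724 (675 left).
+365 (one year) → Apr 25, 1725 (310 left).
Apr has 30 days: +6 → May 1, 1725 (304 left).
May has 31 days: +31 → Jun 1, 1725 (273 left).
Jun has 30 days: +30 → Jul 1, 1725 (243 left).
Jul has 31 days: +31 → Aug 1, 1725 (212 left).
Aug has 31 days: +31 → Sep 1, 1725 (181 left).
Sep has 30 days: +30 → Oct 1, 1725 (151 left).
Oct has 31 days: +31 → Nov 1, 1725 (120 left).
Nov has 30 days: +30 → Dec 1, 1725 (90 left).
Dec has 31 days: +31 → Jan 1, 1726 (59 left).
Jan has 31 days: +31 → Feb 1, 1726 (28 left).
Feb has 28 days: +28 → Mar 1, 1726 (0 left).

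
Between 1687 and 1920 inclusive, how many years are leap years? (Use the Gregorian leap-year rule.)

56

Multiples of 4 in [1687,1920]: 59.
Of those, multiples of 100: 3 (not leap unless ÷400).
Multiples of 400: 0.
Leap years = 59 − 3 + 0 = 56.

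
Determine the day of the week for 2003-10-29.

January 1, 2003 is a Wednesday.
Jan 1, 2003 → Feb 1, 2003: 31 days (January has 31).
Feb 1, 2003 → Mar 1, 2003: 28 days (February has 28).
Mar 1, 2003 → Apr 1, 2003: 31 days (March has 31).
Apr 1, 2003 → May 1, 2003: 30 days (April has 30).
May 1, 2003 → Jun 1, 2003: 31 days (May has 31).
Jun 1, 2003 → Jul 1, 2003: 30 days (June has 30).
Jul 1, 2003 → Aug 1, 2003: 31 days (July has 31).
Aug 1, 2003 → Sep 1, 2003: 31 days (August has 31).
Sep 1, 2003 → Oct 1, 2003: 30 days (September has 30).
Oct 1, 2003 → Oct 29, 2003: 28 days.
Total: 301 days.
301 mod 7 = 0, so Wednesday + 0 = Wednesday.

Wednesday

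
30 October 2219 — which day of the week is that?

Saturday

Doomsday rule: the anchor day for the 2200s is Friday. For year 19: 19÷12 = 1 r 7, and 7÷4 = 1, so 1+7+1 = 9.
Friday + 9 ≡ Sunday — that's 2219's doomsday.
In October the doomsday date is Oct 10.
Oct 30 is 20 days after Oct 10; 20 mod 7 = 6, so Sunday + 6 = Saturday.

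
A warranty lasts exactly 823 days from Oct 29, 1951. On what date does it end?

January 29, 1954

+366 (one year; includes Feb 29, 1952) → Oct 29, 1952 (457 left).
+365 (one year) → Oct 29, 1953 (92 left).
Oct has 31 days: +3 → Nov 1, 1953 (89 left).
Nov has 30 days: +30 → Dec 1, 1953 (59 left).
Dec has 31 days: +31 → Jan 1, 1954 (28 left).
+28 → Jan 29, 1954.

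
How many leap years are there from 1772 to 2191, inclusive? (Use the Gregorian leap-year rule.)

102

Multiples of 4 in [1772,2191]: 105.
Of those, multiples of 100: 4 (not leap unless ÷400).
Multiples of 400: 1.
Leap years = 105 − 4 + 1 = 102.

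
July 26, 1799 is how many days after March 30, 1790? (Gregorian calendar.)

3405

Mar 30, 1790 → Mar 30, 1791: 365 days.
Mar 30, 1791 → Mar 30, 1792: 366 days (Feb 29, 1792 is in that span).
Mar 30, 1792 → Mar 30, 1793: 365 days.
Mar 30, 1793 → Mar 30, 1794: 365 days.
Mar 30, 1794 → Mar 30, 1795: 365 days.
Mar 30, 1795 → Mar 30, 1796: 366 days (Feb 29, 1796 is in that span).
Mar 30, 1796 → Mar 30, 1797: 365 days.
Mar 30, 1797 → Mar 30, 1798: 365 days.
Mar 30, 1798 → Mar 30, 1799: 365 days.
Mar 30, 1799 → Apr 30, 1799: 31 days (March has 31).
Apr 30, 1799 → May 30, 1799: 30 days (April has 30).
May 30, 1799 → Jun 30, 1799: 31 days (May has 31).
Jun 30, 1799 → Jul 26, 1799: 26 days.
Total: 3405 days.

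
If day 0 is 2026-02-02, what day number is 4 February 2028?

732

Feb 2, 2026 → Feb 2, 2027: 365 days.
Feb 2, 2027 → Mar 2, 2027: 28 days (February has 28).
Mar 2, 2027 → Apr 2, 2027: 31 days (March has 31).
Apr 2, 2027 → May 2, 2027: 30 days (April has 30).
May 2, 2027 → Jun 2, 2027: 31 days (May has 31).
Jun 2, 2027 → Jul 2, 2027: 30 days (June has 30).
Jul 2, 2027 → Aug 2, 2027: 31 days (July has 31).
Aug 2, 2027 → Sep 2, 2027: 31 days (August has 31).
Sep 2, 2027 → Oct 2, 2027: 30 days (September has 30).
Oct 2, 2027 → Nov 2, 2027: 31 days (October has 31).
Nov 2, 2027 → Dec 2, 2027: 30 days (November has 30).
Dec 2, 2027 → Jan 2, 2028: 31 days (December has 31).
Jan 2, 2028 → Feb 2, 2028: 31 days (January has 31).
Feb 2, 2028 → Feb 4, 2028: 2 days.
Total: 732 days.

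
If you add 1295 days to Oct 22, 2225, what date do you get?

May 9, 2229

+365 (one year) → Oct 22, 2226 (930 left).
+365 (one year) → Oct 22, 2227 (565 left).
+366 (one year; includes Feb 29, 2228) → Oct 22, 2228 (199 left).
Oct has 31 days: +10 → Nov 1, 2228 (189 left).
Nov has 30 days: +30 → Dec 1, 2228 (159 left).
Dec has 31 days: +31 → Jan 1, 2229 (128 left).
Jan has 31 days: +31 → Feb 1, 2229 (97 left).
Feb has 28 days: +28 → Mar 1, 2229 (69 left).
Mar has 31 days: +31 → Apr 1, 2229 (38 left).
Apr has 30 days: +30 → May 1, 2229 (8 left).
+8 → May 9, 2229.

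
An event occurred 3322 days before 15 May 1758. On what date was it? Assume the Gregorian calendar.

−365 (one year) → May 15, 1757 (2957 left).
−365 (one year) → May 15, 1756 (2592 left).
−366 (one year; includes Feb 29, 1756) → May 15, 1755 (2226 left).
−365 (one year) → May 15, 1754 (1861 left).
−365 (one year) → May 15, 1753 (1496 left).
−365 (one year) → May 15, 1752 (1131 left).
−366 (one year; includes Feb 29, 1752) → May 15, 1751 (765 left).
−365 (one year) → May 15, 1750 (400 left).
−15 → Apr 30, 1750 (end of Apr, 30 days; 385 left).
−30 → Mar 31, 1750 (end of Mar, 31 days; 355 left).
−31 → Feb 28, 1750 (end of Feb, 28 days; 324 left).
−28 → Jan 31, 1750 (end of Jan, 31 days; 296 left).
−31 → Dec 31, 1749 (end of Dec, 31 days; 265 left).
−31 → Nov 30, 1749 (end of Nov, 30 days; 234 left).
−30 → Oct 31, 1749 (end of Oct, 31 days; 204 left).
−31 → Sep 30, 1749 (end of Sep, 30 days; 173 left).
−30 → Aug 31, 1749 (end of Aug, 31 days; 143 left).
−31 → Jul 31, 1749 (end of Jul, 31 days; 112 left).
−31 → Jun 30, 1749 (end of Jun, 30 days; 81 left).
−30 → May 31, 1749 (end of May, 31 days; 51 left).
−31 → Apr 30, 1749 (end of Apr, 30 days; 20 left).
−20 → Apr 10, 1749.

April 10, 1749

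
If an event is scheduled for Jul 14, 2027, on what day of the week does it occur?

Wednesday

Doomsday rule: the anchor day for the 2000s is Tuesday. For year 27: 27÷12 = 2 r 3, and 3÷4 = 0, so 2+3+0 = 5.
Tuesday + 5 ≡ Sunday — that's 2027's doomsday.
In July the doomsday date is Jul 11.
Jul 14 is 3 days after Jul 11; 3 mod 7 = 3, so Sunday + 3 = Wednesday.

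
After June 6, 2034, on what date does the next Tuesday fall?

June 13, 2034

Jun 6, 2034 is a Tuesday.
From Tuesday to the next Tuesday is 7 days.
Jun 6, 2034 + 7 = Jun 13, 2034.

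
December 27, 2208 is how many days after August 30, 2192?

Aug 30, 2192 → Aug 30, 2193: 365 days.
Aug 30, 2193 → Aug 30, 2194: 365 days.
Aug 30, 2194 → Aug 30, 2195: 365 days.
Aug 30, 2195 → Aug 30, 2196: 366 days (Feb 29, 2196 is in that span).
Aug 30, 2196 → Aug 30, 2197: 365 days.
Aug 30, 2197 → Aug 30, 2198: 365 days.
Aug 30, 2198 → Aug 30, 2199: 365 days.
Aug 30, 2199 → Aug 30, 2200: 365 days.
Aug 30, 2200 → Aug 30, 2201: 365 days.
Aug 30, 2201 → Aug 30, 2202: 365 days.
Aug 30, 2202 → Aug 30, 2203: 365 days.
Aug 30, 2203 → Aug 30, 2204: 366 days (Feb 29, 2204 is in that span).
Aug 30, 2204 → Aug 30, 2205: 365 days.
Aug 30, 2205 → Aug 30, 2206: 365 days.
Aug 30, 2206 → Aug 30, 2207: 365 days.
Aug 30, 2207 → Aug 30, 2208: 366 days (Feb 29, 2208 is in that span).
Aug 30, 2208 → Sep 30, 2208: 31 days (August has 31).
Sep 30, 2208 → Oct 30, 2208: 30 days (September has 30).
Oct 30, 2208 → Nov 30, 2208: 31 days (October has 31).
Nov 30, 2208 → Dec 27, 2208: 27 days.
Total: 5962 days.

5962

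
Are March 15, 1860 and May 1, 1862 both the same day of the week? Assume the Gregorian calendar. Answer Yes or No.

From Mar 15, 1860 to May 1, 1862 is 777 days.
777 mod 7 = 0, so they are the same weekday.
(Mar 15, 1860 is a Thursday; May 1, 1862 is a Thursday.)

Yes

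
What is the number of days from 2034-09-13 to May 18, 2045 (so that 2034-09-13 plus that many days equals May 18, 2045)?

3900

Sep 13, 2034 → Sep 13, 2035: 365 days.
Sep 13, 2035 → Sep 13, 2036: 366 days (Feb 29, 2036 is in that span).
Sep 13, 2036 → Sep 13, 2037: 365 days.
Sep 13, 2037 → Sep 13, 2038: 365 days.
Sep 13, 2038 → Sep 13, 2039: 365 days.
Sep 13, 2039 → Sep 13, 2040: 366 days (Feb 29, 2040 is in that span).
Sep 13, 2040 → Sep 13, 2041: 365 days.
Sep 13, 2041 → Sep 13, 2042: 365 days.
Sep 13, 2042 → Sep 13, 2043: 365 days.
Sep 13, 2043 → Sep 13, 2044: 366 days (Feb 29, 2044 is in that span).
Sep 13, 2044 → Oct 13, 2044: 30 days (September has 30).
Oct 13, 2044 → Nov 13, 2044: 31 days (October has 31).
Nov 13, 2044 → Dec 13, 2044: 30 days (November has 30).
Dec 13, 2044 → Jan 13, 2045: 31 days (December has 31).
Jan 13, 2045 → Feb 13, 2045: 31 days (January has 31).
Feb 13, 2045 → Mar 13, 2045: 28 days (February has 28).
Mar 13, 2045 → Apr 13, 2045: 31 days (March has 31).
Apr 13, 2045 → May 13, 2045: 30 days (April has 30).
May 13, 2045 → May 18, 2045: 5 days.
Total: 3900 days.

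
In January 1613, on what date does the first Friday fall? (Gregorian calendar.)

January 4, 1613

January 1, 1613 is a Tuesday.
The first Friday is therefore January 4 (3 days later).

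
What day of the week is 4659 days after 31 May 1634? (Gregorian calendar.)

Sunday

First find the weekday of May 31, 1634. Doomsday rule: the anchor day for the 1600s is Tuesday. For year 34: 34÷12 = 2 r 10, and 10÷4 = 2, so 2+10+2 = 14.
Tuesday + 14 ≡ Tuesday — that's 1634's doomsday.
In May the doomsday date is May 9.
May 31 is 22 days after May 9; 22 mod 7 = 1, so Tuesday + 1 = Wednesday.
4659 mod 7 = 4, so 4659 days after a Wednesday is Wednesday + 4 = Sunday.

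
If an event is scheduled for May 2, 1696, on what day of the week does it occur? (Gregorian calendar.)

Doomsday rule: the anchor day for the 1600s is Tuesday. For year 96: 96÷12 = 8 r 0, and 0÷4 = 0, so 8+0+0 = 8.
Tuesday + 8 ≡ Wednesday — that's 1696's doomsday.
In May the doomsday date is May 9.
May 2 is 7 days before May 9; 7 mod 7 = 0, so Wednesday − 0 = Wednesday.

Wednesday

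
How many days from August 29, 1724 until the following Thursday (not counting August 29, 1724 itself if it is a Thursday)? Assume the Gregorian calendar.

Aug 29, 1724 is a Tuesday.
From Tuesday to the next Thursday is 2 days.

2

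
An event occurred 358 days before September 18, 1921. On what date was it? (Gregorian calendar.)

September 25, 1920

−18 → Aug 31, 1921 (end of Aug, 31 days; 340 left).
−31 → Jul 31, 1921 (end of Jul, 31 days; 309 left).
−31 → Jun 30, 1921 (end of Jun, 30 days; 278 left).
−30 → May 31, 1921 (end of May, 31 days; 248 left).
−31 → Apr 30, 1921 (end of Apr, 30 days; 217 left).
−30 → Mar 31, 1921 (end of Mar, 31 days; 187 left).
−31 → Feb 28, 1921 (end of Feb, 28 days; 156 left).
−28 → Jan 31, 1921 (end of Jan, 31 days; 128 left).
−31 → Dec 31, 1920 (end of Dec, 31 days; 97 left).
−31 → Nov 30, 1920 (end of Nov, 30 days; 66 left).
−30 → Oct 31, 1920 (end of Oct, 31 days; 36 left).
−31 → Sep 30, 1920 (end of Sep, 30 days; 5 left).
−5 → Sep 25, 1920.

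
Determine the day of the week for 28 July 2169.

Doomsday rule: the anchor day for the 2100s is Sunday. For year 69: 69÷12 = 5 r 9, and 9÷4 = 2, so 5+9+2 = 16.
Sunday + 16 ≡ Tuesday — that's 2169's doomsday.
In July the doomsday date is Jul 11.
Jul 28 is 17 days after Jul 11; 17 mod 7 = 3, so Tuesday + 3 = Friday.

Friday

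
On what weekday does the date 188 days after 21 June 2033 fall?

Monday

Jun 21, 2033 is a Tuesday.
188 mod 7 = 6, so 188 days after a Tuesday is Tuesday + 6 = Monday.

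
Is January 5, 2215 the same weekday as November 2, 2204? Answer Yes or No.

From Nov 2, 2204 to Jan 5, 2215 is 3716 days.
3716 mod 7 = 6, so they are different weekdays.
(Nov 2, 2204 is a Friday; Jan 5, 2215 is a Thursday.)

No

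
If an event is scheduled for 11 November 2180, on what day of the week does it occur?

Saturday

Doomsday rule: the anchor day for the 2100s is Sunday. For year 80: 80÷12 = 6 r 8, and 8÷4 = 2, so 6+8+2 = 16.
Sunday + 16 ≡ Tuesday — that's 2180's doomsday.
In November the doomsday date is Nov 7.
Nov 11 is 4 days after Nov 7; 4 mod 7 = 4, so Tuesday + 4 = Saturday.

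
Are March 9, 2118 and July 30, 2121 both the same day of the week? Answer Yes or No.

Yes

From Mar 9, 2118 to Jul 30, 2121 is 1239 days.
1239 mod 7 = 0, so they are the same weekday.
(Mar 9, 2118 is a Wednesday; Jul 30, 2121 is a Wednesday.)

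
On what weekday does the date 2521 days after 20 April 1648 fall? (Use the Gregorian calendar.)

Tuesday

First find the weekday of Apr 20, 1648. Doomsday rule: the anchor day for the 1600s is Tuesday. For year 48: 48÷12 = 4 r 0, and 0÷4 = 0, so 4+0+0 = 4.
Tuesday + 4 ≡ Saturday — that's 1648's doomsday.
In April the doomsday date is Apr 4.
Apr 20 is 16 days after Apr 4; 16 mod 7 = 2, so Saturday + 2 = Monday.
2521 mod 7 = 1, so 2521 days after a Monday is Monday + 1 = Tuesday.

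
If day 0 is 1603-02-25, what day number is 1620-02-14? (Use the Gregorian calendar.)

6198

Feb 25, 1603 → Feb 25, 1604: 365 days.
Feb 25, 1604 → Feb 25, 1605: 366 days (Feb 29, 1604 is in that span).
Feb 25, 1605 → Feb 25, 1606: 365 days.
Feb 25, 1606 → Feb 25, 1607: 365 days.
Feb 25, 1607 → Feb 25, 1608: 365 days.
Feb 25, 1608 → Feb 25, 1609: 366 days (Feb 29, 1608 is in that span).
Feb 25, 1609 → Feb 25, 1610: 365 days.
Feb 25, 1610 → Feb 25, 1611: 365 days.
Feb 25, 1611 → Feb 25, 1612: 365 days.
Feb 25, 1612 → Feb 25, 1613: 366 days (Feb 29, 1612 is in that span).
Feb 25, 1613 → Feb 25, 1614: 365 days.
Feb 25, 1614 → Feb 25, 1615: 365 days.
Feb 25, 1615 → Feb 25, 1616: 365 days.
Feb 25, 1616 → Feb 25, 1617: 366 days (Feb 29, 1616 is in that span).
Feb 25, 1617 → Feb 25, 1618: 365 days.
Feb 25, 1618 → Feb 25, 1619: 365 days.
Feb 25, 1619 → Mar 25, 1619: 28 days (February has 28).
Mar 25, 1619 → Apr 25, 1619: 31 days (March has 31).
Apr 25, 1619 → May 25, 1619: 30 days (April has 30).
May 25, 1619 → Jun 25, 1619: 31 days (May has 31).
Jun 25, 1619 → Jul 25, 1619: 30 days (June has 30).
Jul 25, 1619 → Aug 25, 1619: 31 days (July has 31).
Aug 25, 1619 → Sep 25, 1619: 31 days (August has 31).
Sep 25, 1619 → Oct 25, 1619: 30 days (September has 30).
Oct 25, 1619 → Nov 25, 1619: 31 days (October has 31).
Nov 25, 1619 → Dec 25, 1619: 30 days (November has 30).
Dec 25, 1619 → Jan 25, 1620: 31 days (December has 31).
Jan 25, 1620 → Feb 14, 1620: 20 days.
Total: 6198 days.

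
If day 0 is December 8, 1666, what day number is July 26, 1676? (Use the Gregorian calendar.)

3518

Dec 8, 1666 → Dec 8, 1667: 365 days.
Dec 8, 1667 → Dec 8, 1668: 366 days (Feb 29, 1668 is in that span).
Dec 8, 1668 → Dec 8, 1669: 365 days.
Dec 8, 1669 → Dec 8, 1670: 365 days.
Dec 8, 1670 → Dec 8, 1671: 365 days.
Dec 8, 1671 → Dec 8, 1672: 366 days (Feb 29, 1672 is in that span).
Dec 8, 1672 → Dec 8, 1673: 365 days.
Dec 8, 1673 → Dec 8, 1674: 365 days.
Dec 8, 1674 → Dec 8, 1675: 365 days.
Dec 8, 1675 → Jan 8, 1676: 31 days (December has 31).
Jan 8, 1676 → Feb 8, 1676: 31 days (January has 31).
Feb 8, 1676 → Mar 8, 1676: 29 days (February has 29).
Mar 8, 1676 → Apr 8, 1676: 31 days (March has 31).
Apr 8, 1676 → May 8, 1676: 30 days (April has 30).
May 8, 1676 → Jun 8, 1676: 31 days (May has 31).
Jun 8, 1676 → Jul 8, 1676: 30 days (June has 30).
Jul 8, 1676 → Jul 26, 1676: 18 days.
Total: 3518 days.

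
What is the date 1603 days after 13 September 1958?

February 2, 1963

+365 (one year) → Sep 13, 1959 (1238 left).
+366 (one year; includes Feb 29, 1960) → Sep 13, 1960 (872 left).
+365 (one year) → Sep 13, 1961 (507 left).
+365 (one year) → Sep 13, 1962 (142 left).
Sep has 30 days: +18 → Oct 1, 1962 (124 left).
Oct has 31 days: +31 → Nov 1, 1962 (93 left).
Nov has 30 days: +30 → Dec 1, 1962 (63 left).
Dec has 31 days: +31 → Jan 1, 1963 (32 left).
Jan has 31 days: +31 → Feb 1, 1963 (1 left).
+1 → Feb 2, 1963.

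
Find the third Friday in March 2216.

March 15, 2216

March 1, 2216 is a Friday.
The first Friday is therefore March 1 (same day).
The third Friday is 1 + 2×7 = March 15.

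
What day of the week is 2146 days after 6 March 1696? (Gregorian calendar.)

First find the weekday of Mar 6, 1696. Doomsday rule: the anchor day for the 1600s is Tuesday. For year 96: 96÷12 = 8 r 0, and 0÷4 = 0, so 8+0+0 = 8.
Tuesday + 8 ≡ Wednesday — that's 1696's doomsday.
In March the doomsday date is Mar 14.
Mar 6 is 8 days before Mar 14; 8 mod 7 = 1, so Wednesday − 1 = Tuesday.
2146 mod 7 = 4, so 2146 days after a Tuesday is Tuesday + 4 = Saturday.

Saturday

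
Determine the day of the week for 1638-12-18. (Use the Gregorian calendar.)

Doomsday rule: the anchor day for the 1600s is Tuesday. For year 38: 38÷12 = 3 r 2, and 2÷4 = 0, so 3+2+0 = 5.
Tuesday + 5 ≡ Sunday — that's 1638's doomsday.
In December the doomsday date is Dec 12.
Dec 18 is 6 days after Dec 12; 6 mod 7 = 6, so Sunday + 6 = Saturday.

Saturday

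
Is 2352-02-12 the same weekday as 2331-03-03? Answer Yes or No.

From Mar 3, 2331 to Feb 12, 2352 is 7651 days.
7651 mod 7 = 0, so they are the same weekday.
(Mar 3, 2331 is a Tuesday; Feb 12, 2352 is a Tuesday.)

Yes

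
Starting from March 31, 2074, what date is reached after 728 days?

March 28, 2076

+365 (one year) → Mar 31, 2075 (363 left).
Mar has 31 days: +1 → Apr 1, 2075 (362 left).
Apr has 30 days: +30 → May 1, 2075 (332 left).
May has 31 days: +31 → Jun 1, 2075 (301 left).
Jun has 30 days: +30 → Jul 1, 2075 (271 left).
Jul has 31 days: +31 → Aug 1, 2075 (240 left).
Aug has 31 days: +31 → Sep 1, 2075 (209 left).
Sep has 30 days: +30 → Oct 1, 2075 (179 left).
Oct has 31 days: +31 → Nov 1, 2075 (148 left).
Nov has 30 days: +30 → Dec 1, 2075 (118 left).
Dec has 31 days: +31 → Jan 1, 2076 (87 left).
Jan has 31 days: +31 → Feb 1, 2076 (56 left).
Feb has 29 days: +29 → Mar 1, 2076 (27 left).
+27 → Mar 28, 2076.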